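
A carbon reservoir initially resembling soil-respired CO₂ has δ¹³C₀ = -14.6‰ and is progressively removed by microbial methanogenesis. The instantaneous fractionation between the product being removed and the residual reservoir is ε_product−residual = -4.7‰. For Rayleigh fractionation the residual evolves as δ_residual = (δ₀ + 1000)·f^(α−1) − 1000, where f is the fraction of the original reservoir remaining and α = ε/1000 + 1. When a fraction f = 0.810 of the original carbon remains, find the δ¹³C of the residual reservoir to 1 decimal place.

Rayleigh residual: δ_res = (δ₀ + 1000)·f^(α−1) − 1000
α = ε/1000 + 1 = 0.99530, so α − 1 = -0.00470
f^(α−1) = 0.810^(-0.00470) = 1.000991
δ_res = (-14.6 + 1000) × 1.000991 − 1000 = 986.376 − 1000 = -13.62‰

-13.6‰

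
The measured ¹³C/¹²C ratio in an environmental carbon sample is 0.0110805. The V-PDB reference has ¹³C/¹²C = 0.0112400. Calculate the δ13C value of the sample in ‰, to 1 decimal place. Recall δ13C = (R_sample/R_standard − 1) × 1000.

-14.2‰

δ13C = (R_sample / R_standard − 1) × 1000
R_sample / R_standard = 0.0110805 / 0.0112400 = 0.985810
δ13C = (0.985810 − 1) × 1000 = -14.19‰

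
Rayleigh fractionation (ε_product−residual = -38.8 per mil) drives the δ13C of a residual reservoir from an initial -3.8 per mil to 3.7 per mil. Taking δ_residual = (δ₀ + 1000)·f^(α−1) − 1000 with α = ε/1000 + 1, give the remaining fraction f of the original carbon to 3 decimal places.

0.824

α − 1 = ε/1000 = -0.0388
(δ_res + 1000)/(δ₀ + 1000) = (3.7 + 1000)/(-3.8 + 1000) = 1003.7/996.2 = 1.007529
f = 1.007529^(1/-0.0388) = exp(ln(1.007529)/-0.0388) = exp(0.00750/-0.0388)
f = exp(-0.1933) = 0.8242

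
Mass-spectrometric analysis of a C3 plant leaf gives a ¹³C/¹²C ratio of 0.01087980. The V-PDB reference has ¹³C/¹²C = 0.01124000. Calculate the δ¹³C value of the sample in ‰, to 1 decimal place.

-32.0‰

δ¹³C = (R_sample / R_standard − 1) × 1000
R_sample / R_standard = 0.01087980 / 0.01124000 = 0.967954
δ¹³C = (0.967954 − 1) × 1000 = -32.05‰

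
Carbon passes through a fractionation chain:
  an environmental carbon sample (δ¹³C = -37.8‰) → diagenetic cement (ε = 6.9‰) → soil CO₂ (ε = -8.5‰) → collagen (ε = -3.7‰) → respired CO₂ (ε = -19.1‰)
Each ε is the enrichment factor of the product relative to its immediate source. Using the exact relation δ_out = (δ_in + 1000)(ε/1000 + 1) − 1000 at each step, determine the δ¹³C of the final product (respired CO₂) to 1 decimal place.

-61.2‰

step 1: δ = (-37.80 + 1000)·(6.9/1000 + 1) − 1000 = -31.16‰
step 2: δ = (-31.16 + 1000)·(-8.5/1000 + 1) − 1000 = -39.40‰
step 3: δ = (-39.40 + 1000)·(-3.7/1000 + 1) − 1000 = -42.95‰
step 4: δ = (-42.95 + 1000)·(-19.1/1000 + 1) − 1000 = -61.23‰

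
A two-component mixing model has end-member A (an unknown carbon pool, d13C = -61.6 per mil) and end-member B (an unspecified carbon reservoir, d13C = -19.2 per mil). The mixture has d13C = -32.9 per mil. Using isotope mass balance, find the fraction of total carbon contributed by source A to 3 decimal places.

δ_mix = f_A·δ_A + (1 − f_A)·δ_B  ⇒  f_A = (δ_mix − δ_B)/(δ_A − δ_B)
f_A = (-32.9 − (-19.2)) / (-61.6 − (-19.2))
f_A = -13.7 / -42.4 = 0.3231

0.323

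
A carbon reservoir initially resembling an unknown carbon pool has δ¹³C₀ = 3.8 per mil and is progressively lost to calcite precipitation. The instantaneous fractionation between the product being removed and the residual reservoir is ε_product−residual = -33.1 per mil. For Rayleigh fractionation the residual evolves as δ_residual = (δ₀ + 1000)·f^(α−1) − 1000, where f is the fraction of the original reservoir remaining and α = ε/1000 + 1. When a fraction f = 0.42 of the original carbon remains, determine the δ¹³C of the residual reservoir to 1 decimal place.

Rayleigh residual: δ_res = (δ₀ + 1000)·f^(α−1) − 1000
α = ε/1000 + 1 = 0.96690, so α − 1 = -0.03310
f^(α−1) = 0.42^(-0.03310) = 1.029130
δ_res = (3.8 + 1000) × 1.029130 − 1000 = 1033.041 − 1000 = 33.04 per mil

33.0 per mil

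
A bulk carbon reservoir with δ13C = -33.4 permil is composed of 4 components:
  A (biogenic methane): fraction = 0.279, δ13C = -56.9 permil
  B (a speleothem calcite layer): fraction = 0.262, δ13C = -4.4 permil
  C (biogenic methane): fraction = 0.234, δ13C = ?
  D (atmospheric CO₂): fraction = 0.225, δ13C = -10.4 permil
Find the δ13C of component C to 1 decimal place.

-60.0 permil

Isotope mass balance: δ_bulk = Σ fᵢ·δᵢ.
-33.4 = 0.279×(-56.9) + 0.262×(-4.4) + 0.234×δ_C + 0.225×(-10.4)
0.234·δ_C = -33.4 − (-19.368) = -14.032
δ_C = -14.032 / 0.234 = -59.97 permil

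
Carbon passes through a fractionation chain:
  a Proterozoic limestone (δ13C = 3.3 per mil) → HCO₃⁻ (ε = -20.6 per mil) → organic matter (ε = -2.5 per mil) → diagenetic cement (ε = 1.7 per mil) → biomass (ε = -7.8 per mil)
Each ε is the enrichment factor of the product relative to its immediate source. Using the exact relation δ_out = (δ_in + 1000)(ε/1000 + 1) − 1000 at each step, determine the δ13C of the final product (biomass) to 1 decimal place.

step 1: δ = (3.30 + 1000)·(-20.6/1000 + 1) − 1000 = -17.37 per mil
step 2: δ = (-17.37 + 1000)·(-2.5/1000 + 1) − 1000 = -19.82 per mil
step 3: δ = (-19.82 + 1000)·(1.7/1000 + 1) − 1000 = -18.16 per mil
step 4: δ = (-18.16 + 1000)·(-7.8/1000 + 1) − 1000 = -25.82 per mil

-25.8 per mil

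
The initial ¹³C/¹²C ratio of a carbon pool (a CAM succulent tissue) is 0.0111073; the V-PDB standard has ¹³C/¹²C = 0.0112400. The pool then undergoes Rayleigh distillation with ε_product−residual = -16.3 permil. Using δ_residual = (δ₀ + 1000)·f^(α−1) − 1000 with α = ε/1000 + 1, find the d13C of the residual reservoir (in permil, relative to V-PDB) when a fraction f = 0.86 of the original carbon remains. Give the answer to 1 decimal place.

-9.4 permil

δ₀ = (0.0111073/0.0112400 − 1)×1000 = (0.988194 − 1)×1000 = -11.806 permil
α − 1 = ε/1000 = -0.0163
f^(α−1) = 0.86^(-0.0163) = 1.002461
δ_res = (-11.806 + 1000) × 1.002461 − 1000 = 990.626 − 1000 = -9.37 permil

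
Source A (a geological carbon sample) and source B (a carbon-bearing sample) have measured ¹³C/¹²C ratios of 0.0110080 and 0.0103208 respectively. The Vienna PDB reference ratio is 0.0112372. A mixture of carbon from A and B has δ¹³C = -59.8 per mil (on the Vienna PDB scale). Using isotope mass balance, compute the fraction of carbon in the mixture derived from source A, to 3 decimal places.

0.356

δ_A = (0.0110080/0.0112372 − 1)×1000 = (0.979603 − 1)×1000 = -20.397 per mil
δ_B = (0.0103208/0.0112372 − 1)×1000 = (0.918449 − 1)×1000 = -81.551 per mil
f_A = (δ_mix − δ_B)/(δ_A − δ_B) = (-59.8 − (-81.551))/(-20.397 − (-81.551))
f_A = 21.751 / 61.154 = 0.3557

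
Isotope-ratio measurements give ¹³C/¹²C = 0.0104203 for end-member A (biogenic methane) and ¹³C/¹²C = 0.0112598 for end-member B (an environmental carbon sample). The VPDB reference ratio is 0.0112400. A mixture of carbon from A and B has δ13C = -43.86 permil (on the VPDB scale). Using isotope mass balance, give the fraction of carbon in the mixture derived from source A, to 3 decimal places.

δ_A = (0.0104203/0.0112400 − 1)×1000 = (0.927073 − 1)×1000 = -72.927 permil
δ_B = (0.0112598/0.0112400 − 1)×1000 = (1.001762 − 1)×1000 = 1.762 permil
f_A = (δ_mix − δ_B)/(δ_A − δ_B) = (-43.86 − (1.762))/(-72.927 − (1.762))
f_A = -45.622 / -74.689 = 0.6108

0.611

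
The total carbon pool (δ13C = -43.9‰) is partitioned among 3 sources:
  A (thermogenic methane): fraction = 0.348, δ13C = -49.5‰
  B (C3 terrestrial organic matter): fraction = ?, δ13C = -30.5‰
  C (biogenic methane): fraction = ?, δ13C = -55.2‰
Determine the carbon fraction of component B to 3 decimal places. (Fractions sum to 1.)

Let f_B and f_C be the unknown fractions; fractions sum to 1 so f_B + f_C = 0.652.
Mass balance: Σ fᵢ·δᵢ = δ_bulk ⇒ f_B·(-30.5) + f_C·(-55.2) = -43.9 − (-17.226) = -26.674
Substitute f_C = 0.652 − f_B:
f_B·(-30.5 − -55.2) = -26.674 − 0.652×(-55.2) = 9.316
f_B = 9.316 / 24.7 = 0.3772

0.377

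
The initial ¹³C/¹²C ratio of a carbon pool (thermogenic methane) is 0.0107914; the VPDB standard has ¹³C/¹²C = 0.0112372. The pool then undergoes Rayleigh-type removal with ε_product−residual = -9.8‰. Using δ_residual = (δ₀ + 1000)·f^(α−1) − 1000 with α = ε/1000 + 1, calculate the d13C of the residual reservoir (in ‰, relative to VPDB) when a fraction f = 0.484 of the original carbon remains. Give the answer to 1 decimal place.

δ₀ = (0.0107914/0.0112372 − 1)×1000 = (0.960328 − 1)×1000 = -39.672‰
α − 1 = ε/1000 = -0.0098
f^(α−1) = 0.484^(-0.0098) = 1.007137
δ_res = (-39.672 + 1000) × 1.007137 − 1000 = 967.182 − 1000 = -32.82‰

-32.8‰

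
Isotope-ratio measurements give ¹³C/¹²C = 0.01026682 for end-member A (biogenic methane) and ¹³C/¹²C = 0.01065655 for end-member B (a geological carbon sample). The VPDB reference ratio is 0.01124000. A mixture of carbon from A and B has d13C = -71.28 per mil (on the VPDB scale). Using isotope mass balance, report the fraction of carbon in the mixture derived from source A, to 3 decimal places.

0.559

δ_A = (0.01026682/0.01124000 − 1)×1000 = (0.913418 − 1)×1000 = -86.582 per mil
δ_B = (0.01065655/0.01124000 − 1)×1000 = (0.948092 − 1)×1000 = -51.908 per mil
f_A = (δ_mix − δ_B)/(δ_A − δ_B) = (-71.28 − (-51.908))/(-86.582 − (-51.908))
f_A = -19.372 / -34.673 = 0.5587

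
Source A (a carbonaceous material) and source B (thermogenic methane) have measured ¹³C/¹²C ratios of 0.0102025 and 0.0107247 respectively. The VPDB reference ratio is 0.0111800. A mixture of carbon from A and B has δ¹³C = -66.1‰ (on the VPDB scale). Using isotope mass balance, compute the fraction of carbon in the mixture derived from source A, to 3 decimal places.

δ_A = (0.0102025/0.0111800 − 1)×1000 = (0.912567 − 1)×1000 = -87.433‰
δ_B = (0.0107247/0.0111800 − 1)×1000 = (0.959275 − 1)×1000 = -40.725‰
f_A = (δ_mix − δ_B)/(δ_A − δ_B) = (-66.1 − (-40.725))/(-87.433 − (-40.725))
f_A = -25.375 / -46.708 = 0.5433

0.543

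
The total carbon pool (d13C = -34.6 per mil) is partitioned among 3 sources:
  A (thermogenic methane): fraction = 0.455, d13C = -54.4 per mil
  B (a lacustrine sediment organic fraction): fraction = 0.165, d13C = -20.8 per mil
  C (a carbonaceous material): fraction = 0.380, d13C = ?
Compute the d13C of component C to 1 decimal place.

Isotope mass balance: δ_bulk = Σ fᵢ·δᵢ.
-34.6 = 0.455×(-54.4) + 0.165×(-20.8) + 0.380×δ_C
0.380·δ_C = -34.6 − (-28.184) = -6.416
δ_C = -6.416 / 0.380 = -16.88 per mil

-16.9 per mil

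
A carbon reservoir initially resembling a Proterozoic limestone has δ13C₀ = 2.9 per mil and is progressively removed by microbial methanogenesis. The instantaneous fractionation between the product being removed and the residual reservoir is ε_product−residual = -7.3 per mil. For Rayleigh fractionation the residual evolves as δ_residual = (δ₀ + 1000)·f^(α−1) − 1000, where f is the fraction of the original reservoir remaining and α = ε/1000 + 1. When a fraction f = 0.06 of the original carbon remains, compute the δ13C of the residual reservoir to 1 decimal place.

Rayleigh residual: δ_res = (δ₀ + 1000)·f^(α−1) − 1000
α = ε/1000 + 1 = 0.99270, so α − 1 = -0.00730
f^(α−1) = 0.06^(-0.00730) = 1.020750
δ_res = (2.9 + 1000) × 1.020750 − 1000 = 1023.710 − 1000 = 23.71 per mil

23.7 per mil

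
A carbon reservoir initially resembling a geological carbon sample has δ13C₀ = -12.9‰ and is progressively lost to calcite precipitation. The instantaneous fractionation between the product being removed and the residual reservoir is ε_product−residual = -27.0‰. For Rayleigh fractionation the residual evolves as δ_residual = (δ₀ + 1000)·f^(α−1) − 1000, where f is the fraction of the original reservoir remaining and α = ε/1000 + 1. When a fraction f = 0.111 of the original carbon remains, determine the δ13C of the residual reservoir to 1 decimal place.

47.5‰

Rayleigh residual: δ_res = (δ₀ + 1000)·f^(α−1) − 1000
α = ε/1000 + 1 = 0.97300, so α − 1 = -0.02700
f^(α−1) = 0.111^(-0.02700) = 1.061149
δ_res = (-12.9 + 1000) × 1.061149 − 1000 = 1047.460 − 1000 = 47.46‰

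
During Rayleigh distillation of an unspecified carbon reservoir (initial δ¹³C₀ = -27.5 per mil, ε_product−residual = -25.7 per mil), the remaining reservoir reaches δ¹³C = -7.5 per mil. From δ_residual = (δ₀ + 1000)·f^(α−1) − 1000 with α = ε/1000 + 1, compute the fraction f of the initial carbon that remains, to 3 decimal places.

α − 1 = ε/1000 = -0.0257
(δ_res + 1000)/(δ₀ + 1000) = (-7.5 + 1000)/(-27.5 + 1000) = 992.5/972.5 = 1.020566
f = 1.020566^(1/-0.0257) = exp(ln(1.020566)/-0.0257) = exp(0.02036/-0.0257)
f = exp(-0.7921) = 0.4529

0.453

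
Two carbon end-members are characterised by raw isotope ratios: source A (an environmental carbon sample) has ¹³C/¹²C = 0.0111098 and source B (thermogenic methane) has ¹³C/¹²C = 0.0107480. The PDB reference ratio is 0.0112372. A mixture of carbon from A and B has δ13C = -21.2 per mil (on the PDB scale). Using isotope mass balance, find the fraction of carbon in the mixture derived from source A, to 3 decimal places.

0.694

δ_A = (0.0111098/0.0112372 − 1)×1000 = (0.988663 − 1)×1000 = -11.337 per mil
δ_B = (0.0107480/0.0112372 − 1)×1000 = (0.956466 − 1)×1000 = -43.534 per mil
f_A = (δ_mix − δ_B)/(δ_A − δ_B) = (-21.2 − (-43.534))/(-11.337 − (-43.534))
f_A = 22.334 / 32.197 = 0.6937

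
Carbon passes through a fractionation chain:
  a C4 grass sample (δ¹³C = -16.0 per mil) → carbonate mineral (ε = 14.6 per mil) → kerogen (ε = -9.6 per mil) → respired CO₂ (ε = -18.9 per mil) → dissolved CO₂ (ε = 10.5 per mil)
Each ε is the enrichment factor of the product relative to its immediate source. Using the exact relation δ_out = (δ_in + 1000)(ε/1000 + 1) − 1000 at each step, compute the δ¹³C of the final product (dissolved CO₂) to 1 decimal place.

step 1: δ = (-16.00 + 1000)·(14.6/1000 + 1) − 1000 = -1.63 per mil
step 2: δ = (-1.63 + 1000)·(-9.6/1000 + 1) − 1000 = -11.22 per mil
step 3: δ = (-11.22 + 1000)·(-18.9/1000 + 1) − 1000 = -29.91 per mil
step 4: δ = (-29.91 + 1000)·(10.5/1000 + 1) − 1000 = -19.72 per mil

-19.7 per mil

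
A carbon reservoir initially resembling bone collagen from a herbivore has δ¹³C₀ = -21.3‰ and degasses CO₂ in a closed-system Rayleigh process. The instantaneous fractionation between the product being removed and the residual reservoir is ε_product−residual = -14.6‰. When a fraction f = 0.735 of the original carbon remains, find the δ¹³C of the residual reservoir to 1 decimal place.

-16.9‰

Rayleigh residual: δ_res = (δ₀ + 1000)·f^(α−1) − 1000
α = ε/1000 + 1 = 0.98540, so α − 1 = -0.01460
f^(α−1) = 0.735^(-0.01460) = 1.004505
δ_res = (-21.3 + 1000) × 1.004505 − 1000 = 983.109 − 1000 = -16.89‰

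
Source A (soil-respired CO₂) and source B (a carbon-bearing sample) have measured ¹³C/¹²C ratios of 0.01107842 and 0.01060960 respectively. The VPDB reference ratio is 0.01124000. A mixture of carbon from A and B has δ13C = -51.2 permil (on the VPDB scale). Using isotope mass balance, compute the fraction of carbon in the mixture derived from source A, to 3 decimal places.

δ_A = (0.01107842/0.01124000 − 1)×1000 = (0.985625 − 1)×1000 = -14.375 permil
δ_B = (0.01060960/0.01124000 − 1)×1000 = (0.943915 − 1)×1000 = -56.085 permil
f_A = (δ_mix − δ_B)/(δ_A − δ_B) = (-51.2 − (-56.085))/(-14.375 − (-56.085))
f_A = 4.885 / 41.710 = 0.1171

0.117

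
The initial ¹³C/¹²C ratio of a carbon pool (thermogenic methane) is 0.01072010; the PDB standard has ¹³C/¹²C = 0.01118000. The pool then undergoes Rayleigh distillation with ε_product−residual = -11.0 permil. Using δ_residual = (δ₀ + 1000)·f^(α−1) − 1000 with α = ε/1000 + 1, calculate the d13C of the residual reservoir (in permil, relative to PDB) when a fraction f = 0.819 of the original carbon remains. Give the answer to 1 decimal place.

δ₀ = (0.01072010/0.01118000 − 1)×1000 = (0.958864 − 1)×1000 = -41.136 permil
α − 1 = ε/1000 = -0.0110
f^(α−1) = 0.819^(-0.0110) = 1.002199
δ_res = (-41.136 + 1000) × 1.002199 − 1000 = 960.972 − 1000 = -39.03 permil

-39.0 permil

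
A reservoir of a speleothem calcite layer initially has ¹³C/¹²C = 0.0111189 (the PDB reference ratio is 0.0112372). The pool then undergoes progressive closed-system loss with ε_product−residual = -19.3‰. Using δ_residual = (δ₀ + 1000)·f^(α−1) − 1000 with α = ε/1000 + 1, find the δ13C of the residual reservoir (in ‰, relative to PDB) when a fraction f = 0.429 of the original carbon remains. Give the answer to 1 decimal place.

5.8‰

δ₀ = (0.0111189/0.0112372 − 1)×1000 = (0.989472 − 1)×1000 = -10.528‰
α − 1 = ε/1000 = -0.0193
f^(α−1) = 0.429^(-0.0193) = 1.016468
δ_res = (-10.528 + 1000) × 1.016468 − 1000 = 1005.767 − 1000 = 5.77‰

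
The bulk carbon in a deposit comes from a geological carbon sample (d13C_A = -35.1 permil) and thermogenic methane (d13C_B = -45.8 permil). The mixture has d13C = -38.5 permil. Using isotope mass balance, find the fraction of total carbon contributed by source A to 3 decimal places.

0.682

δ_mix = f_A·δ_A + (1 − f_A)·δ_B  ⇒  f_A = (δ_mix − δ_B)/(δ_A − δ_B)
f_A = (-38.5 − (-45.8)) / (-35.1 − (-45.8))
f_A = 7.3 / 10.7 = 0.6822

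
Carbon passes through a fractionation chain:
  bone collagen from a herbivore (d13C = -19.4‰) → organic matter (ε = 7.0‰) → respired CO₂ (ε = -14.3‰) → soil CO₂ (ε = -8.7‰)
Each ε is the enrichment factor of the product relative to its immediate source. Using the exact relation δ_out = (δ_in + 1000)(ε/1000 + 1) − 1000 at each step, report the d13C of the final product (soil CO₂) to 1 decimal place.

step 1: δ = (-19.40 + 1000)·(7.0/1000 + 1) − 1000 = -12.54‰
step 2: δ = (-12.54 + 1000)·(-14.3/1000 + 1) − 1000 = -26.66‰
step 3: δ = (-26.66 + 1000)·(-8.7/1000 + 1) − 1000 = -35.12‰

-35.1‰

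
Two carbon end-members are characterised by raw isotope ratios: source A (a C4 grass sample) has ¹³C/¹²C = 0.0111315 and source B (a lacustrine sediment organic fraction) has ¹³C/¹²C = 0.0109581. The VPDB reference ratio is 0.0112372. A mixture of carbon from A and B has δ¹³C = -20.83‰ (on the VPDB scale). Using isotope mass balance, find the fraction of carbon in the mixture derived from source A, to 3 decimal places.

δ_A = (0.0111315/0.0112372 − 1)×1000 = (0.990594 − 1)×1000 = -9.406‰
δ_B = (0.0109581/0.0112372 − 1)×1000 = (0.975163 − 1)×1000 = -24.837‰
f_A = (δ_mix − δ_B)/(δ_A − δ_B) = (-20.83 − (-24.837))/(-9.406 − (-24.837))
f_A = 4.007 / 15.431 = 0.2597

0.260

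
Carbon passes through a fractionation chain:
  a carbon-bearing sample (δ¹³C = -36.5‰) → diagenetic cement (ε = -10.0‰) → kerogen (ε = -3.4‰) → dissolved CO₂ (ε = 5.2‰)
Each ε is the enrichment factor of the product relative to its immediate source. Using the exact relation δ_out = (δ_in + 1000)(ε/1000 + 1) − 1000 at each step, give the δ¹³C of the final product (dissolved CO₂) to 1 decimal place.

-44.4‰

step 1: δ = (-36.50 + 1000)·(-10.0/1000 + 1) − 1000 = -46.13‰
step 2: δ = (-46.13 + 1000)·(-3.4/1000 + 1) − 1000 = -49.38‰
step 3: δ = (-49.38 + 1000)·(5.2/1000 + 1) − 1000 = -44.43‰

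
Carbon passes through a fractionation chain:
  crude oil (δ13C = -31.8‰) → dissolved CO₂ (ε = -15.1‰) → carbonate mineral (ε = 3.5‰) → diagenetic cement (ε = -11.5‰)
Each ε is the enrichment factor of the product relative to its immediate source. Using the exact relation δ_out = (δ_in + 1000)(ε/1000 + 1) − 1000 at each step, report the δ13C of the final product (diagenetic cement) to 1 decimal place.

step 1: δ = (-31.80 + 1000)·(-15.1/1000 + 1) − 1000 = -46.42‰
step 2: δ = (-46.42 + 1000)·(3.5/1000 + 1) − 1000 = -43.08‰
step 3: δ = (-43.08 + 1000)·(-11.5/1000 + 1) − 1000 = -54.09‰

-54.1‰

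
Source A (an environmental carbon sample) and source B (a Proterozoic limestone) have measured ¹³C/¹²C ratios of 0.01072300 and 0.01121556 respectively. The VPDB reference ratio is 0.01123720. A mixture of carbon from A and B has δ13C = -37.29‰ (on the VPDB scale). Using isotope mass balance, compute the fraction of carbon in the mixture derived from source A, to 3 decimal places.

δ_A = (0.01072300/0.01123720 − 1)×1000 = (0.954241 − 1)×1000 = -45.759‰
δ_B = (0.01121556/0.01123720 − 1)×1000 = (0.998074 − 1)×1000 = -1.926‰
f_A = (δ_mix − δ_B)/(δ_A − δ_B) = (-37.29 − (-1.926))/(-45.759 − (-1.926))
f_A = -35.364 / -43.833 = 0.8068

0.807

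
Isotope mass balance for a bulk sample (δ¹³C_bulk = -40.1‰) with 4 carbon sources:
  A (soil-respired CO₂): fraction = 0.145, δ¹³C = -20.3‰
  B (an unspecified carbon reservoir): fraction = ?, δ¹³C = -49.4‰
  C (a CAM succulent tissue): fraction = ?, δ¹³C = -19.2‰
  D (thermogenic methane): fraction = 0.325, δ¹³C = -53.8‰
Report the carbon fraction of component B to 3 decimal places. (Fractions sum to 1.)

Let f_B and f_C be the unknown fractions; fractions sum to 1 so f_B + f_C = 0.530.
Mass balance: Σ fᵢ·δᵢ = δ_bulk ⇒ f_B·(-49.4) + f_C·(-19.2) = -40.1 − (-20.428) = -19.672
Substitute f_C = 0.530 − f_B:
f_B·(-49.4 − -19.2) = -19.672 − 0.530×(-19.2) = -9.496
f_B = -9.496 / -30.2 = 0.3144

0.314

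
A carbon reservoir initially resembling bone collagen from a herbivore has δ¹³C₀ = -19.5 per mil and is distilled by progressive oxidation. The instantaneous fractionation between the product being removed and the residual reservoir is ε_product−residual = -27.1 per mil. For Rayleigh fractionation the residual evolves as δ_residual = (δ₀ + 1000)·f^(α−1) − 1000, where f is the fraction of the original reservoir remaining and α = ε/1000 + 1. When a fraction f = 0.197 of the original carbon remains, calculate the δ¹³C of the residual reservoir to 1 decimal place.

24.6 per mil

Rayleigh residual: δ_res = (δ₀ + 1000)·f^(α−1) − 1000
α = ε/1000 + 1 = 0.97290, so α − 1 = -0.02710
f^(α−1) = 0.197^(-0.02710) = 1.045009
δ_res = (-19.5 + 1000) × 1.045009 − 1000 = 1024.631 − 1000 = 24.63 per mil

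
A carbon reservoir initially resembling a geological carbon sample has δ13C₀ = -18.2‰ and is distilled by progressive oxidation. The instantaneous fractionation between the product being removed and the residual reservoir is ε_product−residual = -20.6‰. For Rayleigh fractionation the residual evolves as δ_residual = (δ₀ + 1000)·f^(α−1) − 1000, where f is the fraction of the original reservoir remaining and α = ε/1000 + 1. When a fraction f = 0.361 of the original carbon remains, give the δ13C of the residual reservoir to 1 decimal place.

Rayleigh residual: δ_res = (δ₀ + 1000)·f^(α−1) − 1000
α = ε/1000 + 1 = 0.97940, so α − 1 = -0.02060
f^(α−1) = 0.361^(-0.02060) = 1.021211
δ_res = (-18.2 + 1000) × 1.021211 − 1000 = 1002.625 − 1000 = 2.62‰

2.6‰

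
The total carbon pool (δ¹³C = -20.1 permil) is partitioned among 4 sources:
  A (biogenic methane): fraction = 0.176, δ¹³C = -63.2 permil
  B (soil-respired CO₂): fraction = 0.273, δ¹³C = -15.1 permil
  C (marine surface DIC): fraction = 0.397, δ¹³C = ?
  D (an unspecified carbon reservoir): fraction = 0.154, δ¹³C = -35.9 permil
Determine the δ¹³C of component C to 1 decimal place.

Isotope mass balance: δ_bulk = Σ fᵢ·δᵢ.
-20.1 = 0.176×(-63.2) + 0.273×(-15.1) + 0.397×δ_C + 0.154×(-35.9)
0.397·δ_C = -20.1 − (-20.774) = 0.674
δ_C = 0.674 / 0.397 = 1.70 permil

1.7 permil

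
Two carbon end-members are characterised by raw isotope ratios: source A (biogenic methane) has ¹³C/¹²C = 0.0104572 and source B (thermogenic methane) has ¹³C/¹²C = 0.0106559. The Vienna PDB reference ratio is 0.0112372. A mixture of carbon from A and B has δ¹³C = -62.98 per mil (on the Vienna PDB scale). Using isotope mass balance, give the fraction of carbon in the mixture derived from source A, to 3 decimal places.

δ_A = (0.0104572/0.0112372 − 1)×1000 = (0.930588 − 1)×1000 = -69.412 per mil
δ_B = (0.0106559/0.0112372 − 1)×1000 = (0.948270 − 1)×1000 = -51.730 per mil
f_A = (δ_mix − δ_B)/(δ_A − δ_B) = (-62.98 − (-51.730))/(-69.412 − (-51.730))
f_A = -11.250 / -17.682 = 0.6362

0.636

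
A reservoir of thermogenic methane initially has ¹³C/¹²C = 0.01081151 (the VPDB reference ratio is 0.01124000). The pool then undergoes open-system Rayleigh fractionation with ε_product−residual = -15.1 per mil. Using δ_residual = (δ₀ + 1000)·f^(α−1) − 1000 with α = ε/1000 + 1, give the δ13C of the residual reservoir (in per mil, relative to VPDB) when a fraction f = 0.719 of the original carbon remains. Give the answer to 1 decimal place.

-33.3 per mil

δ₀ = (0.01081151/0.01124000 − 1)×1000 = (0.961878 − 1)×1000 = -38.122 per mil
α − 1 = ε/1000 = -0.0151
f^(α−1) = 0.719^(-0.0151) = 1.004994
δ_res = (-38.122 + 1000) × 1.004994 − 1000 = 966.682 − 1000 = -33.32 per mil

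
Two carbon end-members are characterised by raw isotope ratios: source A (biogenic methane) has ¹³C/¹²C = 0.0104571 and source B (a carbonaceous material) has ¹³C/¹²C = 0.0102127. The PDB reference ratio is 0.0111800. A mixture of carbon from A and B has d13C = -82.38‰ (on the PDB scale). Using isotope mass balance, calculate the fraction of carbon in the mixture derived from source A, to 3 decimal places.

0.189

δ_A = (0.0104571/0.0111800 − 1)×1000 = (0.935340 − 1)×1000 = -64.660‰
δ_B = (0.0102127/0.0111800 − 1)×1000 = (0.913479 − 1)×1000 = -86.521‰
f_A = (δ_mix − δ_B)/(δ_A − δ_B) = (-82.38 − (-86.521))/(-64.660 − (-86.521))
f_A = 4.141 / 21.860 = 0.1894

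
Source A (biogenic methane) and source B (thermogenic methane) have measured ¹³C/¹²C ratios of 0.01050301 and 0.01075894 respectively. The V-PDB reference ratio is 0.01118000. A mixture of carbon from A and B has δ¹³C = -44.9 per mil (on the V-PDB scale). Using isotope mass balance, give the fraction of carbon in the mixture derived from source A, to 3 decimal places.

δ_A = (0.01050301/0.01118000 − 1)×1000 = (0.939446 − 1)×1000 = -60.554 per mil
δ_B = (0.01075894/0.01118000 − 1)×1000 = (0.962338 − 1)×1000 = -37.662 per mil
f_A = (δ_mix − δ_B)/(δ_A − δ_B) = (-44.9 − (-37.662))/(-60.554 − (-37.662))
f_A = -7.238 / -22.892 = 0.3162

0.316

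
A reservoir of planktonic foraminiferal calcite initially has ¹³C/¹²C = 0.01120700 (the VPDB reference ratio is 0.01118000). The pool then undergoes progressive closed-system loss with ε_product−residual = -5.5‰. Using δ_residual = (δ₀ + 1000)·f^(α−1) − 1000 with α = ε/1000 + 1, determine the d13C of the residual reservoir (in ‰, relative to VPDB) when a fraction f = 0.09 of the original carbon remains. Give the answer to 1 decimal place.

δ₀ = (0.01120700/0.01118000 − 1)×1000 = (1.002415 − 1)×1000 = 2.415‰
α − 1 = ε/1000 = -0.0055
f^(α−1) = 0.09^(-0.0055) = 1.013332
δ_res = (2.415 + 1000) × 1.013332 − 1000 = 1015.779 − 1000 = 15.78‰

15.8‰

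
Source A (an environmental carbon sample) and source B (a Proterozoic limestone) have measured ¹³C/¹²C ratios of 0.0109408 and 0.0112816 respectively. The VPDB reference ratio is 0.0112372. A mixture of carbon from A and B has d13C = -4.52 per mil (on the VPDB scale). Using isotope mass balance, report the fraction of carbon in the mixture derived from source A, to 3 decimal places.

0.279

δ_A = (0.0109408/0.0112372 − 1)×1000 = (0.973623 − 1)×1000 = -26.377 per mil
δ_B = (0.0112816/0.0112372 − 1)×1000 = (1.003951 − 1)×1000 = 3.951 per mil
f_A = (δ_mix − δ_B)/(δ_A − δ_B) = (-4.52 − (3.951))/(-26.377 − (3.951))
f_A = -8.471 / -30.328 = 0.2793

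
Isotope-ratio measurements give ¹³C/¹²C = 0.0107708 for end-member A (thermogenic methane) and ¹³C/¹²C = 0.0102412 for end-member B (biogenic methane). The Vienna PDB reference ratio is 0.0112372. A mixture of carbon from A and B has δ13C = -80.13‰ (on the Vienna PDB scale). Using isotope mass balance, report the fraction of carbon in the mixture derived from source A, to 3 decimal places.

0.180

δ_A = (0.0107708/0.0112372 − 1)×1000 = (0.958495 − 1)×1000 = -41.505‰
δ_B = (0.0102412/0.0112372 − 1)×1000 = (0.911366 − 1)×1000 = -88.634‰
f_A = (δ_mix − δ_B)/(δ_A − δ_B) = (-80.13 − (-88.634))/(-41.505 − (-88.634))
f_A = 8.504 / 47.129 = 0.1804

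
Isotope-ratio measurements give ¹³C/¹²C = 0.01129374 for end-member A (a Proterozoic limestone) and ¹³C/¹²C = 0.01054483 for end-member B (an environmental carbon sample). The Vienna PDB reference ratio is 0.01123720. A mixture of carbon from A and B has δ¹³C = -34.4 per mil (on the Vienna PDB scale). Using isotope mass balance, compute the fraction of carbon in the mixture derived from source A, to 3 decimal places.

δ_A = (0.01129374/0.01123720 − 1)×1000 = (1.005032 − 1)×1000 = 5.032 per mil
δ_B = (0.01054483/0.01123720 − 1)×1000 = (0.938386 − 1)×1000 = -61.614 per mil
f_A = (δ_mix − δ_B)/(δ_A − δ_B) = (-34.4 − (-61.614))/(5.032 − (-61.614))
f_A = 27.214 / 66.646 = 0.4083

0.408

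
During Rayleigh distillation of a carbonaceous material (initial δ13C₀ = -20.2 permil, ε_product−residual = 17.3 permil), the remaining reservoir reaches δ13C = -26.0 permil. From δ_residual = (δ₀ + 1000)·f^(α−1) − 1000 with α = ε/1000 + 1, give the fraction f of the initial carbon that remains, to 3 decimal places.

0.710

α − 1 = ε/1000 = 0.0173
(δ_res + 1000)/(δ₀ + 1000) = (-26.0 + 1000)/(-20.2 + 1000) = 974.0/979.8 = 0.994080
f = 0.994080^(1/0.0173) = exp(ln(0.994080)/0.0173) = exp(-0.00594/0.0173)
f = exp(-0.3432) = 0.7095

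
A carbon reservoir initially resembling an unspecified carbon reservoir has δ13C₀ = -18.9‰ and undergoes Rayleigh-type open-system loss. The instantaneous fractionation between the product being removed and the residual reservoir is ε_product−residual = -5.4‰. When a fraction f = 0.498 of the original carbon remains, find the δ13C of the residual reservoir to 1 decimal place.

-15.2‰

Rayleigh residual: δ_res = (δ₀ + 1000)·f^(α−1) − 1000
α = ε/1000 + 1 = 0.99460, so α − 1 = -0.00540
f^(α−1) = 0.498^(-0.00540) = 1.003772
δ_res = (-18.9 + 1000) × 1.003772 − 1000 = 984.800 − 1000 = -15.20‰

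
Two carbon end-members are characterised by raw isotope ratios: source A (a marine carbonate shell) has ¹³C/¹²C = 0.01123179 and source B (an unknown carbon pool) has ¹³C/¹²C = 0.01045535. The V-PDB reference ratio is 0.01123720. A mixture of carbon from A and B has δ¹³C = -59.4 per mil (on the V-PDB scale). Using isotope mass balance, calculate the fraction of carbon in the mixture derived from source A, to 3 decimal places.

0.147

δ_A = (0.01123179/0.01123720 − 1)×1000 = (0.999519 − 1)×1000 = -0.481 per mil
δ_B = (0.01045535/0.01123720 − 1)×1000 = (0.930423 − 1)×1000 = -69.577 per mil
f_A = (δ_mix − δ_B)/(δ_A − δ_B) = (-59.4 − (-69.577))/(-0.481 − (-69.577))
f_A = 10.177 / 69.096 = 0.1473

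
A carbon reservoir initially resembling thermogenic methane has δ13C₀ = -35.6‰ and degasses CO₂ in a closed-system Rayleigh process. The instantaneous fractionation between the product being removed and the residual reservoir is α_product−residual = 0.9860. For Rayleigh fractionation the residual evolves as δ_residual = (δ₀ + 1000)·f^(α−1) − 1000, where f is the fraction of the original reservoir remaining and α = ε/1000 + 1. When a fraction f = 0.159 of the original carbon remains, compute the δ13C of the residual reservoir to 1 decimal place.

-10.5‰

Rayleigh residual: δ_res = (δ₀ + 1000)·f^(α−1) − 1000
α − 1 = -0.01400
f^(α−1) = 0.159^(-0.01400) = 1.026078
δ_res = (-35.6 + 1000) × 1.026078 − 1000 = 989.550 − 1000 = -10.45‰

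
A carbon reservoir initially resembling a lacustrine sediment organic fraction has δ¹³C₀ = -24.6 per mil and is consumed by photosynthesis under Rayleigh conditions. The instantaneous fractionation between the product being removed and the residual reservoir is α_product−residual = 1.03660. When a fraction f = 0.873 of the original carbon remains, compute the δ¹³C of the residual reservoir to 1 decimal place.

-29.4 per mil

Rayleigh residual: δ_res = (δ₀ + 1000)·f^(α−1) − 1000
α − 1 = 0.03660
f^(α−1) = 0.873^(0.03660) = 0.995041
δ_res = (-24.6 + 1000) × 0.995041 − 1000 = 970.563 − 1000 = -29.44 per mil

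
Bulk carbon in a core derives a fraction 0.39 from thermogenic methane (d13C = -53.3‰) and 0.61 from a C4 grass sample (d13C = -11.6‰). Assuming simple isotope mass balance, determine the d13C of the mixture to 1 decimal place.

-27.9‰

δ_mix = f_A·δ_A + f_B·δ_B
δ_mix = 0.39 × (-53.3) + 0.61 × (-11.6)
δ_mix = -20.79 + -7.08 = -27.86‰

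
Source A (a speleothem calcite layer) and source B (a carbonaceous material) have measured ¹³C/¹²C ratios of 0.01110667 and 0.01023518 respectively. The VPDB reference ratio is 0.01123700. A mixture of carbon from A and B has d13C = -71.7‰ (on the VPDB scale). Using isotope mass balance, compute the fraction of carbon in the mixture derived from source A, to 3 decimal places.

δ_A = (0.01110667/0.01123700 − 1)×1000 = (0.988402 − 1)×1000 = -11.598‰
δ_B = (0.01023518/0.01123700 − 1)×1000 = (0.910846 − 1)×1000 = -89.154‰
f_A = (δ_mix − δ_B)/(δ_A − δ_B) = (-71.7 − (-89.154))/(-11.598 − (-89.154))
f_A = 17.454 / 77.555 = 0.2250

0.225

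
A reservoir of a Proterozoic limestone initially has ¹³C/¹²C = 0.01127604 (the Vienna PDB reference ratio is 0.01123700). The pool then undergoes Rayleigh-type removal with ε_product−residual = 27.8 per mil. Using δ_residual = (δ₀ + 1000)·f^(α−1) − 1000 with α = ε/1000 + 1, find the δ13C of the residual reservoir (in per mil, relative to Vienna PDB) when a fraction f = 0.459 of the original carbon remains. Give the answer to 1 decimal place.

δ₀ = (0.01127604/0.01123700 − 1)×1000 = (1.003474 − 1)×1000 = 3.474 per mil
α − 1 = ε/1000 = 0.0278
f^(α−1) = 0.459^(0.0278) = 0.978585
δ_res = (3.474 + 1000) × 0.978585 − 1000 = 981.984 − 1000 = -18.02 per mil

-18.0 per mil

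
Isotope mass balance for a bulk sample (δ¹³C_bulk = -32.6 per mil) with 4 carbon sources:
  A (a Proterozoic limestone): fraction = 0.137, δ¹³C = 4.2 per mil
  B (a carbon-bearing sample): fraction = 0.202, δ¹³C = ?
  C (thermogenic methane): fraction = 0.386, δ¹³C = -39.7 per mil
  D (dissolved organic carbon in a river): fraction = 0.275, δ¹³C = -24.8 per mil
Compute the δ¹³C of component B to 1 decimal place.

Isotope mass balance: δ_bulk = Σ fᵢ·δᵢ.
-32.6 = 0.137×(4.2) + 0.202×δ_B + 0.386×(-39.7) + 0.275×(-24.8)
0.202·δ_B = -32.6 − (-21.569) = -11.031
δ_B = -11.031 / 0.202 = -54.61 per mil

-54.6 per mil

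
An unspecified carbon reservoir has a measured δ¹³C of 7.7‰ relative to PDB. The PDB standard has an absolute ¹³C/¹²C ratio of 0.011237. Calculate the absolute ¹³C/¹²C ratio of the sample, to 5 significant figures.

R_sample = R_standard × (δ¹³C/1000 + 1)
R_sample = 0.011237 × (7.7/1000 + 1) = 0.011237 × 1.007700
R_sample = 0.0113235

0.011324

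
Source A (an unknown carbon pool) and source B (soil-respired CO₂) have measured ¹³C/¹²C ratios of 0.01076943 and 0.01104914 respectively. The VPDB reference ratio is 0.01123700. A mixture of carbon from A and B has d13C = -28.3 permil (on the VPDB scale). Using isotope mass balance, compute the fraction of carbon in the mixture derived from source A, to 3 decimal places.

0.465

δ_A = (0.01076943/0.01123700 − 1)×1000 = (0.958390 − 1)×1000 = -41.610 permil
δ_B = (0.01104914/0.01123700 − 1)×1000 = (0.983282 − 1)×1000 = -16.718 permil
f_A = (δ_mix − δ_B)/(δ_A − δ_B) = (-28.3 − (-16.718))/(-41.610 − (-16.718))
f_A = -11.582 / -24.892 = 0.4653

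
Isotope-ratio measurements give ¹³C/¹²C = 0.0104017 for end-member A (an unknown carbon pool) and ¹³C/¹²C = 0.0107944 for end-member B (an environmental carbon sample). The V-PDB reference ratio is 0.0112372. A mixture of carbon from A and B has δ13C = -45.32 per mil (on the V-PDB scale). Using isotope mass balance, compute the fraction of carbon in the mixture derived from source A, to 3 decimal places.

0.169

δ_A = (0.0104017/0.0112372 − 1)×1000 = (0.925649 − 1)×1000 = -74.351 per mil
δ_B = (0.0107944/0.0112372 − 1)×1000 = (0.960595 − 1)×1000 = -39.405 per mil
f_A = (δ_mix − δ_B)/(δ_A − δ_B) = (-45.32 − (-39.405))/(-74.351 − (-39.405))
f_A = -5.915 / -34.946 = 0.1693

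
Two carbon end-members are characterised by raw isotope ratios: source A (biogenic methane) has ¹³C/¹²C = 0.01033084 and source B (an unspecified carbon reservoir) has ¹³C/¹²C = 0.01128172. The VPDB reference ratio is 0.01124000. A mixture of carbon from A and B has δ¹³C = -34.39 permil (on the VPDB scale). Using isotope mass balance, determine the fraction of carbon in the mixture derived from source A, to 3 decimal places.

0.450

δ_A = (0.01033084/0.01124000 − 1)×1000 = (0.919114 − 1)×1000 = -80.886 permil
δ_B = (0.01128172/0.01124000 − 1)×1000 = (1.003712 − 1)×1000 = 3.712 permil
f_A = (δ_mix − δ_B)/(δ_A − δ_B) = (-34.39 − (3.712))/(-80.886 − (3.712))
f_A = -38.102 / -84.598 = 0.4504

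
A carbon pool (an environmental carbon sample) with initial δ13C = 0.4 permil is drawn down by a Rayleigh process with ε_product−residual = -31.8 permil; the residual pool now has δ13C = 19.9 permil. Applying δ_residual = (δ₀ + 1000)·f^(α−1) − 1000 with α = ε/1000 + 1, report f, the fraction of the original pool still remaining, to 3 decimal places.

α − 1 = ε/1000 = -0.0318
(δ_res + 1000)/(δ₀ + 1000) = (19.9 + 1000)/(0.4 + 1000) = 1019.9/1000.4 = 1.019492
f = 1.019492^(1/-0.0318) = exp(ln(1.019492)/-0.0318) = exp(0.01930/-0.0318)
f = exp(-0.6071) = 0.5449

0.545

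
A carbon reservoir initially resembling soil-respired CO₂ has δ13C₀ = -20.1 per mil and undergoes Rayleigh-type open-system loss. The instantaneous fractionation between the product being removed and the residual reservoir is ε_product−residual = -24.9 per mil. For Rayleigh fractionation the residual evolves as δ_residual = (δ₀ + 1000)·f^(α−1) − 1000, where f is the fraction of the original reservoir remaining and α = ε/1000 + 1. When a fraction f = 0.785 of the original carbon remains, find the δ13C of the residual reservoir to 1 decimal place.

Rayleigh residual: δ_res = (δ₀ + 1000)·f^(α−1) − 1000
α = ε/1000 + 1 = 0.97510, so α − 1 = -0.02490
f^(α−1) = 0.785^(-0.02490) = 1.006046
δ_res = (-20.1 + 1000) × 1.006046 − 1000 = 985.824 − 1000 = -14.18 per mil

-14.2 per mil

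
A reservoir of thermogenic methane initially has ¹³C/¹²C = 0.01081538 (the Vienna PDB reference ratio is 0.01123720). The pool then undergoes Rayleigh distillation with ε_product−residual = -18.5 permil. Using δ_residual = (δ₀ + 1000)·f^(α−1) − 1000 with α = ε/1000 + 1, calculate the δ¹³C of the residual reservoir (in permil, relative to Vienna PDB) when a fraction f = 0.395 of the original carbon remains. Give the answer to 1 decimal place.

-20.9 permil

δ₀ = (0.01081538/0.01123720 − 1)×1000 = (0.962462 − 1)×1000 = -37.538 permil
α − 1 = ε/1000 = -0.0185
f^(α−1) = 0.395^(-0.0185) = 1.017333
δ_res = (-37.538 + 1000) × 1.017333 − 1000 = 979.144 − 1000 = -20.86 permil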